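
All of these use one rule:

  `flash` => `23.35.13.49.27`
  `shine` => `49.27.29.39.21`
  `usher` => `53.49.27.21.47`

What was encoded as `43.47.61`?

f(#6)→23 and l(#12)→35: differences scale by 2, so n = 2·pos + 11. Each letter becomes 2×(its alphabet position, a=1..z=26) + 11.
Decoding 43.47.61: 43→(43−11)÷2=16=p, 47→(47−11)÷2=18=r, 61→(61−11)÷2=25=y.

pry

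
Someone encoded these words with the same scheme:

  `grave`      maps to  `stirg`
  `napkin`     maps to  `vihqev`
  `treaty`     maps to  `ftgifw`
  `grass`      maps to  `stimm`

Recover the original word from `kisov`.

wagon

g(6)→s(18) and r(17)→t(19) fit y≡19x+8 (mod 26); the inverse of 19 mod 26 is 11. Treating letters as 0–25, the rule is x ↦ 19x + 8 (mod 26).
Undoing it on kisov: k(10)→11·(10−8)≡22=w; i(8)→11·(8−8)≡0=a; s(18)→11·(18−8)≡6=g; o(14)→11·(14−8)≡14=o; v(21)→11·(21−8)≡13=n (all mod 26).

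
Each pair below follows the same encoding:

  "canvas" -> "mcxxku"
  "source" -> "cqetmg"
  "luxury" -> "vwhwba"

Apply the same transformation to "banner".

lcxpot

A repeating key of period 2 is used — shifts +10, +2 over and over.
Applying it to banner: b+10=l, a+2=c, n+10=x, n+2=p, e+10=o, r+2=t.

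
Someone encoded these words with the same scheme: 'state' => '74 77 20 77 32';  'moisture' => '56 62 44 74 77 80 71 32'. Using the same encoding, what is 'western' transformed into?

s(#19)→74 and t(#20)→77: differences scale by 3, so n = 3·pos + 17. Each letter becomes 3×(its alphabet position, a=1..z=26) + 17.
On western: w=23→86, e=5→32, s=19→74, t=20→77, e=5→32, r=18→71, n=14→59.

86 32 74 77 32 71 59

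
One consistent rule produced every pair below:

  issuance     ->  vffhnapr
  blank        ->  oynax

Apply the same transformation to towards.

gbjneqf

Compare letters: i→v is +13, s→f is +13, s→f is +13 — a constant shift. Every letter moves 13 places later in the alphabet, wrapping around z→a.
For towards: t+13=g, o+13=b, w+13=j, a+13=n, r+13=e, d+13=q, s+13=f.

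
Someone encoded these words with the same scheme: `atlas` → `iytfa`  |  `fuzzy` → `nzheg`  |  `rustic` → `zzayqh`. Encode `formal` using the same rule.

Shifts by position in atlas: pos 0: a→i (+8), pos 1: t→y (+5), pos 2: l→t (+8), pos 3: a→f (+5) — repeating every 2. It's a Vigenère-style cipher with numeric key [8,5]: position i shifts by key[i mod 2].
On formal: f+8=n, o+5=t, r+8=z, m+5=r, a+8=i, l+5=q.

ntzriq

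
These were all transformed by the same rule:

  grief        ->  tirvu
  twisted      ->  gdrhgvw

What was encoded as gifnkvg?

Each letter is replaced by its mirror in the alphabet: a↔z, b↔y, c↔x, and so on (the Atbash cipher).
Reversing it on gifnkvg: g↔t, i↔r, f↔u, n↔m, k↔p, v↔e, g↔t.

trumpet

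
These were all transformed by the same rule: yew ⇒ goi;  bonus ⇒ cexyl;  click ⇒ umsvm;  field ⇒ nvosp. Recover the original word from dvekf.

The output letters match the input read backwards, each shifted +10: yew reversed is wey. Read the word backwards and shift each letter +10.
Undoing it on dvekf: shift back: d−10=t, v−10=l, e−10=u, k−10=a, f−10=v → tluav; then reverse → vault.

vault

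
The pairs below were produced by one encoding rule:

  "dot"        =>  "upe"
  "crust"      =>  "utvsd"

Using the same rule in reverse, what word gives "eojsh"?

grind

Two steps: reverse the string, then apply a Caesar shift of +1.
Reversing it on eojsh: shift back: e−1=d, o−1=n, j−1=i, s−1=r, h−1=g → dnirg; then reverse → grind.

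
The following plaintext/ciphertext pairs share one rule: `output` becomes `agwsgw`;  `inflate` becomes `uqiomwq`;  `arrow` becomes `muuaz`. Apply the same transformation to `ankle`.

The shift depends on letter class: consonant t→w is +3, but vowel o→a is +12. The rule splits by letter class: vowels +12, consonants +3.
For ankle: a(vowel)+12=m, n(cons)+3=q, k(cons)+3=n, l(cons)+3=o, e(vowel)+12=q.

mqnoq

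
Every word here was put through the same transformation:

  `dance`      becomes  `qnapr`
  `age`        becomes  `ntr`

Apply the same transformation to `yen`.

Each letter is shifted forward by 13 in the alphabet (a Caesar shift of +13).
On yen: y+13=l, e+13=r, n+13=a.

lra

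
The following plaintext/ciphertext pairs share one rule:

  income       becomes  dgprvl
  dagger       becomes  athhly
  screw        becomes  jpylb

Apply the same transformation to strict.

juydpu

Treating letters as 0–25, the rule is x ↦ 11x + 19 (mod 26).
On strict: s(18)→11·18+19≡9=j; t(19)→11·19+19≡20=u; r(17)→11·17+19≡24=y; i(8)→11·8+19≡3=d; c(2)→11·2+19≡15=p; t(19)→11·19+19≡20=u (all mod 26).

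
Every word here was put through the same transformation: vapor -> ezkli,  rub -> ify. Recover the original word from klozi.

This is the alphabet-reversal cipher (Atbash): a becomes z, b becomes y, etc.
Undoing it on klozi: k↔p, l↔o, o↔l, z↔a, i↔r.

polar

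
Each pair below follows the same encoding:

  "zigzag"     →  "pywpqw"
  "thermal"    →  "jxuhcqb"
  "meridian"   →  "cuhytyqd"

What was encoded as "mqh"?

war

Compare letters: z→p is +16, i→y is +16, g→w is +16 — a constant shift. It's a constant shift of +16 (ROT16).
Reversing it on mqh: m−16=w, q−16=a, h−16=r.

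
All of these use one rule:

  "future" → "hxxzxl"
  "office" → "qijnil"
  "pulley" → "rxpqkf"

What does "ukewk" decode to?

share

In future: f→h is +2, u→x is +3, t→x is +4, u→z is +5 — the shift increases by 1 each position. Letter i (0-indexed) is shifted by i+2, so successive shifts are 2, 3, 4, ….
Reversing it on ukewk: u−2=s, k−3=h, e−4=a, w−5=r, k−6=e.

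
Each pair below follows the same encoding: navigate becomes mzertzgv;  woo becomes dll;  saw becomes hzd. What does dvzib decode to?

Each pair mirrors across the alphabet (n↔m, a↔z, v↔e): positions sum to 25. Letters are reflected about the middle of the alphabet (position → 25−position): Atbash.
Undoing it on dvzib: d↔w, v↔e, z↔a, i↔r, b↔y.

weary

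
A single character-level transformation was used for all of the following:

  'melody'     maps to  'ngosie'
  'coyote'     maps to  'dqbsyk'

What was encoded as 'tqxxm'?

In melody: m→n is +1, e→g is +2, l→o is +3, o→s is +4 — the shift increases by 1 each position. Letter i (0-indexed) is shifted by i+1, so successive shifts are 1, 2, 3, ….
Reversing it on tqxxm: t−1=s, q−2=o, x−3=u, x−4=t, m−5=h.

south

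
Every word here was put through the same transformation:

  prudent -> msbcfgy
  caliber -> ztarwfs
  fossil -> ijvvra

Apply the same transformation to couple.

zjbmaf

This is an affine cipher: with a=0,…,z=25, each position x becomes (3x+19) mod 26.
On couple: c(2)→3·2+19≡25=z; o(14)→3·14+19≡9=j; u(20)→3·20+19≡1=b; p(15)→3·15+19≡12=m; l(11)→3·11+19≡0=a; e(4)→3·4+19≡5=f (all mod 26).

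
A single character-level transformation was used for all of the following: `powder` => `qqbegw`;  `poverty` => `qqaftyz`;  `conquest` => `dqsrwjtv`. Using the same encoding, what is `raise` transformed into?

Shifts by position in powder: pos 0: p→q (+1), pos 1: o→q (+2), pos 2: w→b (+5), pos 3: d→e (+1), pos 4: e→g (+2), pos 5: r→w (+5) — repeating every 3. It's a Vigenère-style cipher with numeric key [1,2,5]: position i shifts by key[i mod 3].
On raise: r+1=s, a+2=c, i+5=n, s+1=t, e+2=g.

scntg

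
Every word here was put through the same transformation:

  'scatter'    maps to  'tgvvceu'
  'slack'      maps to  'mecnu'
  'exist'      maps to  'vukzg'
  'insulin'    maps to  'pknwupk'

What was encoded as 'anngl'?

The output letters match the input read backwards, each shifted +2: scatter reversed is rettacs. Two steps: reverse the string, then apply a Caesar shift of +2.
Decoding anngl: shift back: a−2=y, n−2=l, n−2=l, g−2=e, l−2=j → yllej; then reverse → jelly.

jelly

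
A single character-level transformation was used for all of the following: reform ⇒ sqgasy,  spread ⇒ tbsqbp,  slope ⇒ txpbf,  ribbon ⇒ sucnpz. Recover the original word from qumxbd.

pillar

Shifts by position in reform: pos 0: r→s (+1), pos 1: e→q (+12), pos 2: f→g (+1), pos 3: o→a (+12) — repeating every 2. It's a Vigenère-style cipher with numeric key [1,12]: position i shifts by key[i mod 2].
Undoing it on qumxbd: q−1=p, u−12=i, m−1=l, x−12=l, b−1=a, d−12=r.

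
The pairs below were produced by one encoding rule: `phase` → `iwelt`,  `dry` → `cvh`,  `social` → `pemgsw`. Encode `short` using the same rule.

The output letters match the input read backwards, each shifted +4: phase reversed is esahp. Read the word backwards and shift each letter +4.
For short: reverse → trohs; then shift: t+4=x, r+4=v, o+4=s, h+4=l, s+4=w.

xvslw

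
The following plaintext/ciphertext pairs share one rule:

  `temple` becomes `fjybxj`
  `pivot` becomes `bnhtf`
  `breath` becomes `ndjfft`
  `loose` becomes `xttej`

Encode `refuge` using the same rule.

djrzsj

The shift depends on letter class: consonant t→f is +12, but vowel e→j is +5. The rule splits by letter class: vowels +5, consonants +12.
Applying it to refuge: r(cons)+12=d, e(vowel)+5=j, f(cons)+12=r, u(vowel)+5=z, g(cons)+12=s, e(vowel)+5=j.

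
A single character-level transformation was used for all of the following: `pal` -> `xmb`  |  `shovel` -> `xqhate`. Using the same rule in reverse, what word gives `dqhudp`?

driver

The word is reversed, then every letter is shifted forward by 12.
Decoding dqhudp: shift back: d−12=r, q−12=e, h−12=v, u−12=i, d−12=r, p−12=d → revird; then reverse → driver.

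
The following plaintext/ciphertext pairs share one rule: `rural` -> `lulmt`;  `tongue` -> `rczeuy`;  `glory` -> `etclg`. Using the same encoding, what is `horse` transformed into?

hcloy

r(17)→l(11) and u(20)→u(20) fit y≡3x+12 (mod 26); the inverse of 3 mod 26 is 9. Treating letters as 0–25, the rule is x ↦ 3x + 12 (mod 26).
For horse: h(7)→3·7+12≡7=h; o(14)→3·14+12≡2=c; r(17)→3·17+12≡11=l; s(18)→3·18+12≡14=o; e(4)→3·4+12≡24=y (all mod 26).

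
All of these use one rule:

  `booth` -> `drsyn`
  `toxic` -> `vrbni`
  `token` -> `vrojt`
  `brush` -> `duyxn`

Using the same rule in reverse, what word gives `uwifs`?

Each letter shifts forward by (position + 2), i.e. 2, 3, 4, … — the shift grows by one for each successive letter.
Reversing it on uwifs: u−2=s, w−3=t, i−4=e, f−5=a, s−6=m.

steam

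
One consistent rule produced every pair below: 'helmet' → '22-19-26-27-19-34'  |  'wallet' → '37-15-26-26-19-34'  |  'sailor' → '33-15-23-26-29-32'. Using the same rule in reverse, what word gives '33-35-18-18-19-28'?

Each letter is replaced by its alphabet position (a=1..z=26) + 14.
Decoding 33-35-18-18-19-28: 33→(33−14)÷1=19=s, 35→(35−14)÷1=21=u, 18→(18−14)÷1=4=d, 18→(18−14)÷1=4=d, 19→(19−14)÷1=5=e, 28→(28−14)÷1=14=n.

sudden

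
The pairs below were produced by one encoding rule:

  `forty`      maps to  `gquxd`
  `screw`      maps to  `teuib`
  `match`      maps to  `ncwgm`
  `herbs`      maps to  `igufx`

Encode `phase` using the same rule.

In forty: f→g is +1, o→q is +2, r→u is +3, t→x is +4 — the shift increases by 1 each position. The shift increases by 1 at each position, starting from +1: 1, 2, 3, ….
On phase: p+1=q, h+2=j, a+3=d, s+4=w, e+5=j.

qjdwj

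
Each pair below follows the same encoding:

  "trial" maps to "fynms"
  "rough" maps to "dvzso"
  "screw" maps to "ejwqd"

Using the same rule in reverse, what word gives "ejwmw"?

scrap

Shifts by position in trial: pos 0: t→f (+12), pos 1: r→y (+7), pos 2: i→n (+5), pos 3: a→m (+12), pos 4: l→s (+7) — repeating every 3. It's a Vigenère-style cipher with numeric key [12,7,5]: position i shifts by key[i mod 3].
Reversing it on ejwmw: e−12=s, j−7=c, w−5=r, m−12=a, w−7=p.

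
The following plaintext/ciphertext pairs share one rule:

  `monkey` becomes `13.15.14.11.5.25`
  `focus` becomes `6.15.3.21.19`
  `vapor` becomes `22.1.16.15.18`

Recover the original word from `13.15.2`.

Each letter is replaced by its alphabet position (a=1, b=2, …, z=26).
Reversing it on 13.15.2: 13=m, 15=o, 2=b.

mob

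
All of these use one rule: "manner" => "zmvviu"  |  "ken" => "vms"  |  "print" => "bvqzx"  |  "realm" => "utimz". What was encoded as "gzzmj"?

The output letters match the input read backwards, each shifted +8: manner reversed is rennam. The word is reversed, then every letter is shifted forward by 8.
Undoing it on gzzmj: shift back: g−8=y, z−8=r, z−8=r, m−8=e, j−8=b → yrreb; then reverse → berry.

berry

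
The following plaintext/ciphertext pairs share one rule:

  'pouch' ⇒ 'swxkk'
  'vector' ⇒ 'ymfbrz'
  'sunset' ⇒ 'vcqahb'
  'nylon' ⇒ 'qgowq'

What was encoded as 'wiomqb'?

Shifts by position in pouch: pos 0: p→s (+3), pos 1: o→w (+8), pos 2: u→x (+3), pos 3: c→k (+8) — repeating every 2. A repeating key of period 2 is used — shifts +3, +8 over and over.
Reversing it on wiomqb: w−3=t, i−8=a, o−3=l, m−8=e, q−3=n, b−8=t.

talent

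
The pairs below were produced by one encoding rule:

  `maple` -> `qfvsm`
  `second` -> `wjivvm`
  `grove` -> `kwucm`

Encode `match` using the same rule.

qfzjp

In maple: m→q is +4, a→f is +5, p→v is +6, l→s is +7 — the shift increases by 1 each position. The shift increases by 1 at each position, starting from +4: 4, 5, 6, ….
For match: m+4=q, a+5=f, t+6=z, c+7=j, h+8=p.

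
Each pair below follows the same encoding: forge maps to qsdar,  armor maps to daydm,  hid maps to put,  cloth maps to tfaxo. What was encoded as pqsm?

Read the word backwards and shift each letter +12.
Reversing it on pqsm: shift back: p−12=d, q−12=e, s−12=g, m−12=a → dega; then reverse → aged.

aged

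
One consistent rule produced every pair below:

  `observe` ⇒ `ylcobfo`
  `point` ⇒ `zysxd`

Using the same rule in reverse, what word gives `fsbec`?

virus

Compare letters: o→y is +10, b→l is +10, s→c is +10 — a constant shift. This is a Caesar cipher with shift 10.
Reversing it on fsbec: f−10=v, s−10=i, b−10=r, e−10=u, c−10=s.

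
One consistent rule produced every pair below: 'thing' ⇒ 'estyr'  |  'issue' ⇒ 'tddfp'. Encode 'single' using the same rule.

dtyrwp

Compare letters: t→e is +11, h→s is +11, i→t is +11 — a constant shift. It's a constant shift of +11 (ROT11).
Applying it to single: s+11=d, i+11=t, n+11=y, g+11=r, l+11=w, e+11=p.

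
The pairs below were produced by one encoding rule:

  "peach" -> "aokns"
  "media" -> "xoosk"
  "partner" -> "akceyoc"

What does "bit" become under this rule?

mse

The shift depends on letter class: consonant p→a is +11, but vowel e→o is +10. Vowels shift forward by 10 and consonants shift forward by 11.
For bit: b(cons)+11=m, i(vowel)+10=s, t(cons)+11=e.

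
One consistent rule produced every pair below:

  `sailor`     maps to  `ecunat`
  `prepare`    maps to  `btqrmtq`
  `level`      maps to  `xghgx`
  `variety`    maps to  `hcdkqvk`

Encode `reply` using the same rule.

dgbnk

A repeating key of period 2 is used — shifts +12, +2 over and over.
Applying it to reply: r+12=d, e+2=g, p+12=b, l+2=n, y+12=k.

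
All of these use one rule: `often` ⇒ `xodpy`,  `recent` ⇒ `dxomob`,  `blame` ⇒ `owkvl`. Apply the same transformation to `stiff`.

The output letters match the input read backwards, each shifted +10: often reversed is netfo. Read the word backwards and shift each letter +10.
For stiff: reverse → ffits; then shift: f+10=p, f+10=p, i+10=s, t+10=d, s+10=c.

ppsdc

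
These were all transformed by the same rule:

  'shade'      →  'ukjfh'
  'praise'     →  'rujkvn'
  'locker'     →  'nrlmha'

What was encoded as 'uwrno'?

still

A repeating key of period 3 is used — shifts +2, +3, +9 over and over.
Decoding uwrno: u−2=s, w−3=t, r−9=i, n−2=l, o−3=l.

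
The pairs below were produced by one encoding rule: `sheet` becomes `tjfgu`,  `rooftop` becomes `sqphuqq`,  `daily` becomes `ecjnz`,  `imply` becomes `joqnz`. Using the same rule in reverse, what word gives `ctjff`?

bride

Shifts by position in sheet: pos 0: s→t (+1), pos 1: h→j (+2), pos 2: e→f (+1), pos 3: e→g (+2) — repeating every 2. It's a Vigenère-style cipher with numeric key [1,2]: position i shifts by key[i mod 2].
Undoing it on ctjff: c−1=b, t−2=r, j−1=i, f−2=d, f−1=e.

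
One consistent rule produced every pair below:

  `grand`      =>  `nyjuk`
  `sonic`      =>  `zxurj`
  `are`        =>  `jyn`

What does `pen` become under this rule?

Two shifts are in play — +9 for a/e/i/o/u, +7 for every other letter.
Applying it to pen: p(cons)+7=w, e(vowel)+9=n, n(cons)+7=u.

wnu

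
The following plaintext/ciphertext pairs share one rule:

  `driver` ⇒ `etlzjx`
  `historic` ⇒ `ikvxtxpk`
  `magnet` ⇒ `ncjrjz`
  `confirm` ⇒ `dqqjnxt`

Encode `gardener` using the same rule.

In driver: d→e is +1, r→t is +2, i→l is +3, v→z is +4 — the shift increases by 1 each position. Letter i (0-indexed) is shifted by i+1, so successive shifts are 1, 2, 3, ….
Applying it to gardener: g+1=h, a+2=c, r+3=u, d+4=h, e+5=j, n+6=t, e+7=l, r+8=z.

hcuhjtlz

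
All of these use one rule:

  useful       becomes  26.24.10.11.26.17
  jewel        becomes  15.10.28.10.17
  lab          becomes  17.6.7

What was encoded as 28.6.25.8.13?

watch

u is letter #21 and maps to 26: an offset of 5. Letters become their 1-based position plus 5 (so a→6, b→7, …).
Reversing it on 28.6.25.8.13: 28→(28−5)÷1=23=w, 6→(6−5)÷1=1=a, 25→(25−5)÷1=20=t, 8→(8−5)÷1=3=c, 13→(13−5)÷1=8=h.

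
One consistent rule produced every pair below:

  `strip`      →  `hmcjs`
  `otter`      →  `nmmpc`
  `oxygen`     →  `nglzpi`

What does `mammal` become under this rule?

dvddvy

s(18)→h(7) and t(19)→m(12) fit y≡5x+21 (mod 26); the inverse of 5 mod 26 is 21. Each letter's alphabet position (a=0..z=25) is mapped through 5·x+21 mod 26 — an affine cipher.
Applying it to mammal: m(12)→5·12+21≡3=d; a(0)→5·0+21≡21=v; m(12)→5·12+21≡3=d; m(12)→5·12+21≡3=d; a(0)→5·0+21≡21=v; l(11)→5·11+21≡24=y (all mod 26).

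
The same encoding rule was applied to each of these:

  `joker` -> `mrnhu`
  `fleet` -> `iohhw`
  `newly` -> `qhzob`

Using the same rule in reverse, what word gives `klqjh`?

hinge

Compare letters: j→m is +3, o→r is +3, k→n is +3 — a constant shift. It's a constant shift of +3 (ROT3).
Reversing it on klqjh: k−3=h, l−3=i, q−3=n, j−3=g, h−3=e.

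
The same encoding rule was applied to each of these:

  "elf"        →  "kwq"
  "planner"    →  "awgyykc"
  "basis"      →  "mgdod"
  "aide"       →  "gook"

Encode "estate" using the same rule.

Two shifts are in play — +6 for a/e/i/o/u, +11 for every other letter.
For estate: e(vowel)+6=k, s(cons)+11=d, t(cons)+11=e, a(vowel)+6=g, t(cons)+11=e, e(vowel)+6=k.

kdegek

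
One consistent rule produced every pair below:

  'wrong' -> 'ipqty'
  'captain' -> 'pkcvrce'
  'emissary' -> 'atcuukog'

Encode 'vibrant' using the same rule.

vpctdkx

The output letters match the input read backwards, each shifted +2: wrong reversed is gnorw. The word is reversed, then every letter is shifted forward by 2.
On vibrant: reverse → tnarbiv; then shift: t+2=v, n+2=p, a+2=c, r+2=t, b+2=d, i+2=k, v+2=x.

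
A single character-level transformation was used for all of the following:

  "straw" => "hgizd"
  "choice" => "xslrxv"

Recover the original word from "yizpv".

Each pair mirrors across the alphabet (s↔h, t↔g, r↔i): positions sum to 25. Letters are reflected about the middle of the alphabet (position → 25−position): Atbash.
Undoing it on yizpv: y↔b, i↔r, z↔a, p↔k, v↔e.

brake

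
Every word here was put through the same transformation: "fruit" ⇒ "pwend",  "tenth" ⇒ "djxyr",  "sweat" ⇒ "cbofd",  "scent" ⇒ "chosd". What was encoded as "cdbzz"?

Shifts by position in fruit: pos 0: f→p (+10), pos 1: r→w (+5), pos 2: u→e (+10), pos 3: i→n (+5) — repeating every 2. It's a Vigenère-style cipher with numeric key [10,5]: position i shifts by key[i mod 2].
Decoding cdbzz: c−10=s, d−5=y, b−10=r, z−5=u, z−10=p.

syrup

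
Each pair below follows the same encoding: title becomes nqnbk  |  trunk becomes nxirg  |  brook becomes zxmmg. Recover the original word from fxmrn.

front

t(19)→n(13) and i(8)→q(16) fit y≡21x+4 (mod 26); the inverse of 21 mod 26 is 5. This is an affine cipher: with a=0,…,z=25, each position x becomes (21x+4) mod 26.
Decoding fxmrn: f(5)→5·(5−4)≡5=f; x(23)→5·(23−4)≡17=r; m(12)→5·(12−4)≡14=o; r(17)→5·(17−4)≡13=n; n(13)→5·(13−4)≡19=t (all mod 26).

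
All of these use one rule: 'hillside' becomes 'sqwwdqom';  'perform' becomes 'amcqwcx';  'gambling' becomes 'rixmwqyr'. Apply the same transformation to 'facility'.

qinqwqej

The rule splits by letter class: vowels +8, consonants +11.
On facility: f(cons)+11=q, a(vowel)+8=i, c(cons)+11=n, i(vowel)+8=q, l(cons)+11=w, i(vowel)+8=q, t(cons)+11=e, y(cons)+11=j.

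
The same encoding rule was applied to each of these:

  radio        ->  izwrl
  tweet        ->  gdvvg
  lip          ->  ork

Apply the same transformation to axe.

zcv

Each pair mirrors across the alphabet (r↔i, a↔z, d↔w): positions sum to 25. This is the alphabet-reversal cipher (Atbash): a becomes z, b becomes y, etc.
For axe: a↔z, x↔c, e↔v.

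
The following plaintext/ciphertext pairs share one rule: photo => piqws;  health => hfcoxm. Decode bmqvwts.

blossom

In photo: p→p is +0, h→i is +1, o→q is +2, t→w is +3 — the shift increases by 1 each position. Letter i (0-indexed) is shifted by i+0, so successive shifts are 0, 1, 2, ….
Reversing it on bmqvwts: b−0=b, m−1=l, q−2=o, v−3=s, w−4=s, t−5=o, s−6=m.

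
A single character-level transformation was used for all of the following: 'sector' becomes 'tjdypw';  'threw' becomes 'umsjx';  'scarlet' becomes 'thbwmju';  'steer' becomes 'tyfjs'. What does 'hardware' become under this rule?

ifsixfsj

Shifts by position in sector: pos 0: s→t (+1), pos 1: e→j (+5), pos 2: c→d (+1), pos 3: t→y (+5) — repeating every 2. It's a Vigenère-style cipher with numeric key [1,5]: position i shifts by key[i mod 2].
Applying it to hardware: h+1=i, a+5=f, r+1=s, d+5=i, w+1=x, a+5=f, r+1=s, e+5=j.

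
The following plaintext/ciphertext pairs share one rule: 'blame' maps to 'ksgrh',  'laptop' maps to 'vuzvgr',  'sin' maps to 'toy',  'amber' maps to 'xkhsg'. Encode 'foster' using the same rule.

xkzyul

The output letters match the input read backwards, each shifted +6: blame reversed is emalb. Two steps: reverse the string, then apply a Caesar shift of +6.
On foster: reverse → retsof; then shift: r+6=x, e+6=k, t+6=z, s+6=y, o+6=u, f+6=l.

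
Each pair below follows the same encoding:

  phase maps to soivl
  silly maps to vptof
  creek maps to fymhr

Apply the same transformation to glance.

jsiqjm

Shifts by position in phase: pos 0: p→s (+3), pos 1: h→o (+7), pos 2: a→i (+8), pos 3: s→v (+3), pos 4: e→l (+7) — repeating every 3. A repeating key of period 3 is used — shifts +3, +7, +8 over and over.
On glance: g+3=j, l+7=s, a+8=i, n+3=q, c+7=j, e+8=m.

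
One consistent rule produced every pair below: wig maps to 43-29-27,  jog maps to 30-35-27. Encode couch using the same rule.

w is letter #23 and maps to 43: an offset of 20. Each letter is replaced by its alphabet position (a=1..z=26) + 20.
On couch: c=3→23, o=15→35, u=21→41, c=3→23, h=8→28.

23-35-41-23-28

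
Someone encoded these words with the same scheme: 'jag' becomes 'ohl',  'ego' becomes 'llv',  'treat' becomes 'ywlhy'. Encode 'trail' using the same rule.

ywhpq

The shift depends on letter class: consonant j→o is +5, but vowel a→h is +7. Two shifts are in play — +7 for a/e/i/o/u, +5 for every other letter.
For trail: t(cons)+5=y, r(cons)+5=w, a(vowel)+7=h, i(vowel)+7=p, l(cons)+5=q.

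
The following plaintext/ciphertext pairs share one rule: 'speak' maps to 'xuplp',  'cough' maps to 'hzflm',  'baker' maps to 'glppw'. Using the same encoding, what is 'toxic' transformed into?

yzcth

The shift depends on letter class: consonant s→x is +5, but vowel e→p is +11. Vowels shift forward by 11 and consonants shift forward by 5.
For toxic: t(cons)+5=y, o(vowel)+11=z, x(cons)+5=c, i(vowel)+11=t, c(cons)+5=h.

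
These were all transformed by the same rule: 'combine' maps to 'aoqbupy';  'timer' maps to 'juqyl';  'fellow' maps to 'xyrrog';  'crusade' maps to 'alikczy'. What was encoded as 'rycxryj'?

c(2)→a(0) and o(14)→o(14) fit y≡25x+2 (mod 26); the inverse of 25 mod 26 is 25. Each letter's alphabet position (a=0..z=25) is mapped through 25·x+2 mod 26 — an affine cipher.
Undoing it on rycxryj: r(17)→25·(17−2)≡11=l; y(24)→25·(24−2)≡4=e; c(2)→25·(2−2)≡0=a; x(23)→25·(23−2)≡5=f; r(17)→25·(17−2)≡11=l; y(24)→25·(24−2)≡4=e; j(9)→25·(9−2)≡19=t (all mod 26).

leaflet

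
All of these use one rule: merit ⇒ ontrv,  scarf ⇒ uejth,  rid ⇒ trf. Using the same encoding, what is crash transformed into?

The shift depends on letter class: consonant m→o is +2, but vowel e→n is +9. Vowels shift forward by 9 and consonants shift forward by 2.
On crash: c(cons)+2=e, r(cons)+2=t, a(vowel)+9=j, s(cons)+2=u, h(cons)+2=j.

etjuj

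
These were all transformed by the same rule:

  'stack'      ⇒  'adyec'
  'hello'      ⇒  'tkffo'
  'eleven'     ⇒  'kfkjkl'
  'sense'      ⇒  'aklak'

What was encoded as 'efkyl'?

s(18)→a(0) and t(19)→d(3) fit y≡3x+24 (mod 26); the inverse of 3 mod 26 is 9. This is an affine cipher: with a=0,…,z=25, each position x becomes (3x+24) mod 26.
Decoding efkyl: e(4)→9·(4−24)≡2=c; f(5)→9·(5−24)≡11=l; k(10)→9·(10−24)≡4=e; y(24)→9·(24−24)≡0=a; l(11)→9·(11−24)≡13=n (all mod 26).

clean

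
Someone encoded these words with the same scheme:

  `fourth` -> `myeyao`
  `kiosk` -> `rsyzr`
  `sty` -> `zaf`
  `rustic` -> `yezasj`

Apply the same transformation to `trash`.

aykzo

Vowels shift forward by 10 and consonants shift forward by 7.
For trash: t(cons)+7=a, r(cons)+7=y, a(vowel)+10=k, s(cons)+7=z, h(cons)+7=o.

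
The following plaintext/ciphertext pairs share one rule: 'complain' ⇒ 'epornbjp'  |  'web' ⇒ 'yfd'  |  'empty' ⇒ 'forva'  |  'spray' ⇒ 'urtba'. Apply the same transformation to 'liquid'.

njsvjf

The shift depends on letter class: consonant c→e is +2, but vowel o→p is +1. The rule splits by letter class: vowels +1, consonants +2.
For liquid: l(cons)+2=n, i(vowel)+1=j, q(cons)+2=s, u(vowel)+1=v, i(vowel)+1=j, d(cons)+2=f.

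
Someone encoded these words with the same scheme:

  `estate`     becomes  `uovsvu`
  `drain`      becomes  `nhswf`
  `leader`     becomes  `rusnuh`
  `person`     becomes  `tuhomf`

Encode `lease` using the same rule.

e(4)→u(20) and s(18)→o(14) fit y≡7x+18 (mod 26); the inverse of 7 mod 26 is 15. Treating letters as 0–25, the rule is x ↦ 7x + 18 (mod 26).
Applying it to lease: l(11)→7·11+18≡17=r; e(4)→7·4+18≡20=u; a(0)→7·0+18≡18=s; s(18)→7·18+18≡14=o; e(4)→7·4+18≡20=u (all mod 26).

rusou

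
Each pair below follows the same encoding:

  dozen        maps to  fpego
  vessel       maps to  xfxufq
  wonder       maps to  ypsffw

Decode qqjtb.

opera

The shifts repeat in a cycle of length 3: positions 0,1,… shift by +2, +1, +5, then the pattern repeats.
Decoding qqjtb: q−2=o, q−1=p, j−5=e, t−2=r, b−1=a.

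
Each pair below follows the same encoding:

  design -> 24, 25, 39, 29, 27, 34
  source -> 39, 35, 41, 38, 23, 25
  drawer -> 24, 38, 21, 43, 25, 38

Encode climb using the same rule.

d is letter #4 and maps to 24: an offset of 20. Each letter is replaced by its alphabet position (a=1..z=26) + 20.
Applying it to climb: c=3→23, l=12→32, i=9→29, m=13→33, b=2→22.

23, 32, 29, 33, 22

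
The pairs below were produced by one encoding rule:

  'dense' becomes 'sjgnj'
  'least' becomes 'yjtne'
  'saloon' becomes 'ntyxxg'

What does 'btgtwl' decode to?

This is an affine cipher: with a=0,…,z=25, each position x becomes (17x+19) mod 26.
Undoing it on btgtwl: b(1)→23·(1−19)≡2=c; t(19)→23·(19−19)≡0=a; g(6)→23·(6−19)≡13=n; t(19)→23·(19−19)≡0=a; w(22)→23·(22−19)≡17=r; l(11)→23·(11−19)≡24=y (all mod 26).

canary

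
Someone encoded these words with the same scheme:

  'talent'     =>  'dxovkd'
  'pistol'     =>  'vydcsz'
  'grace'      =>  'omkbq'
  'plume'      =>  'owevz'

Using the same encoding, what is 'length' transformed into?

rdqxov

The output letters match the input read backwards, each shifted +10: talent reversed is tnelat. Read the word backwards and shift each letter +10.
On length: reverse → htgnel; then shift: h+10=r, t+10=d, g+10=q, n+10=x, e+10=o, l+10=v.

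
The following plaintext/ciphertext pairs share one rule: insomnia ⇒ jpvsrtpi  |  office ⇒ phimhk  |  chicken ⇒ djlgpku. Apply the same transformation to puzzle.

qwcdqk

In insomnia: i→j is +1, n→p is +2, s→v is +3, o→s is +4 — the shift increases by 1 each position. Letter i (0-indexed) is shifted by i+1, so successive shifts are 1, 2, 3, ….
Applying it to puzzle: p+1=q, u+2=w, z+3=c, z+4=d, l+5=q, e+6=k.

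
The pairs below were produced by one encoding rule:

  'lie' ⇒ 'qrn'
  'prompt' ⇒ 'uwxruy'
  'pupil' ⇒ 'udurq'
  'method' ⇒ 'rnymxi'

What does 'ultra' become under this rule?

The shift depends on letter class: consonant l→q is +5, but vowel i→r is +9. Two shifts are in play — +9 for a/e/i/o/u, +5 for every other letter.
On ultra: u(vowel)+9=d, l(cons)+5=q, t(cons)+5=y, r(cons)+5=w, a(vowel)+9=j.

dqywj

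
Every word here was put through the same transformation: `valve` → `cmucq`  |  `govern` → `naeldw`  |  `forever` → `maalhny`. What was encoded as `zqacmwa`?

Shifts by position in valve: pos 0: v→c (+7), pos 1: a→m (+12), pos 2: l→u (+9), pos 3: v→c (+7), pos 4: e→q (+12) — repeating every 3. It's a Vigenère-style cipher with numeric key [7,12,9]: position i shifts by key[i mod 3].
Reversing it on zqacmwa: z−7=s, q−12=e, a−9=r, c−7=v, m−12=a, w−9=n, a−7=t.

servant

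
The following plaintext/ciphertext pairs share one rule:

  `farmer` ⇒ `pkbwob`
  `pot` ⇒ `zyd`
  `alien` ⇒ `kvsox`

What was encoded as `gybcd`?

Compare letters: f→p is +10, a→k is +10, r→b is +10 — a constant shift. Every letter moves 10 places later in the alphabet, wrapping around z→a.
Reversing it on gybcd: g−10=w, y−10=o, b−10=r, c−10=s, d−10=t.

worst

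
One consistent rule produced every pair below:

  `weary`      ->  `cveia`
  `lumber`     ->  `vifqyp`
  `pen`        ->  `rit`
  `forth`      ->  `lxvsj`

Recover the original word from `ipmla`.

while

The output letters match the input read backwards, each shifted +4: weary reversed is yraew. Two steps: reverse the string, then apply a Caesar shift of +4.
Reversing it on ipmla: shift back: i−4=e, p−4=l, m−4=i, l−4=h, a−4=w → elihw; then reverse → while.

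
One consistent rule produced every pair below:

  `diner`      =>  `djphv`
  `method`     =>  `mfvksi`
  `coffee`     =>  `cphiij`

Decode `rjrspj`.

ripple

In diner: d→d is +0, i→j is +1, n→p is +2, e→h is +3 — the shift increases by 1 each position. Letter i (0-indexed) is shifted by i+0, so successive shifts are 0, 1, 2, ….
Reversing it on rjrspj: r−0=r, j−1=i, r−2=p, s−3=p, p−4=l, j−5=e.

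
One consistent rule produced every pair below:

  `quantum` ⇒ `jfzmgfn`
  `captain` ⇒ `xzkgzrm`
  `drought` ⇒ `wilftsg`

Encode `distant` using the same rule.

wrhgzmg

Each pair mirrors across the alphabet (q↔j, u↔f, a↔z): positions sum to 25. Letters are reflected about the middle of the alphabet (position → 25−position): Atbash.
On distant: d↔w, i↔r, s↔h, t↔g, a↔z, n↔m, t↔g.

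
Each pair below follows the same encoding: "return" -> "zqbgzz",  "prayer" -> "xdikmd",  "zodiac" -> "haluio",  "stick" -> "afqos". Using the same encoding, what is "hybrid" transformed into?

pkjdqp

Shifts by position in return: pos 0: r→z (+8), pos 1: e→q (+12), pos 2: t→b (+8), pos 3: u→g (+12) — repeating every 2. It's a Vigenère-style cipher with numeric key [8,12]: position i shifts by key[i mod 2].
For hybrid: h+8=p, y+12=k, b+8=j, r+12=d, i+8=q, d+12=p.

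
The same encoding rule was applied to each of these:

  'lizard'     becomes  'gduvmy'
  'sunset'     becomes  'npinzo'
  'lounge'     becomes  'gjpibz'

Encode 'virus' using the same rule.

qdmpn

Compare letters: l→g is +21, i→d is +21, z→u is +21 — a constant shift. Each letter is shifted forward by 21 in the alphabet (a Caesar shift of +21).
Applying it to virus: v+21=q, i+21=d, r+21=m, u+21=p, s+21=n.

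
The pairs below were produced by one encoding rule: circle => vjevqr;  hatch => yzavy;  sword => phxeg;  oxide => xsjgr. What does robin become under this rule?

c(2)→v(21) and i(8)→j(9) fit y≡11x+25 (mod 26); the inverse of 11 mod 26 is 19. This is an affine cipher: with a=0,…,z=25, each position x becomes (11x+25) mod 26.
Applying it to robin: r(17)→11·17+25≡4=e; o(14)→11·14+25≡23=x; b(1)→11·1+25≡10=k; i(8)→11·8+25≡9=j; n(13)→11·13+25≡12=m (all mod 26).

exkjm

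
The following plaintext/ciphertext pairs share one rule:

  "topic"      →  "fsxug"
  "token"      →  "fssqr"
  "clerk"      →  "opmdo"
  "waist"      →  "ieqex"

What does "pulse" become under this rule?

Shifts by position in topic: pos 0: t→f (+12), pos 1: o→s (+4), pos 2: p→x (+8), pos 3: i→u (+12), pos 4: c→g (+4) — repeating every 3. The shifts repeat in a cycle of length 3: positions 0,1,… shift by +12, +4, +8, then the pattern repeats.
For pulse: p+12=b, u+4=y, l+8=t, s+12=e, e+4=i.

bytei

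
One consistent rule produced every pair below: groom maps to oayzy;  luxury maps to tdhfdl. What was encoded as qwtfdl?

injury

Each letter shifts forward by (position + 8), i.e. 8, 9, 10, … — the shift grows by one for each successive letter.
Reversing it on qwtfdl: q−8=i, w−9=n, t−10=j, f−11=u, d−12=r, l−13=y.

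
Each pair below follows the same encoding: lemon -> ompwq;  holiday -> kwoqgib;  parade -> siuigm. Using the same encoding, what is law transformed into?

oiz

The rule splits by letter class: vowels +8, consonants +3.
On law: l(cons)+3=o, a(vowel)+8=i, w(cons)+3=z.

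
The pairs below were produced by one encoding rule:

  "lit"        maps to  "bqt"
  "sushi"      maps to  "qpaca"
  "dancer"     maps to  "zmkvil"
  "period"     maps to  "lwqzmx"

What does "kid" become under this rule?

lqs

The output letters match the input read backwards, each shifted +8: lit reversed is til. The word is reversed, then every letter is shifted forward by 8.
For kid: reverse → dik; then shift: d+8=l, i+8=q, k+8=s.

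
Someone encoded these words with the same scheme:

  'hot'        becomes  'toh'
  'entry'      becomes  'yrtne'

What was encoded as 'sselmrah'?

harmless

The output letters match the input read backwards: hot reversed is toh. The word is simply reversed.
Reversing it on sselmrah: then reverse → harmless.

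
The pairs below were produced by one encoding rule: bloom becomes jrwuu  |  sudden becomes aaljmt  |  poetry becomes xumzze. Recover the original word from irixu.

Shifts by position in bloom: pos 0: b→j (+8), pos 1: l→r (+6), pos 2: o→w (+8), pos 3: o→u (+6) — repeating every 2. A repeating key of period 2 is used — shifts +8, +6 over and over.
Decoding irixu: i−8=a, r−6=l, i−8=a, x−6=r, u−8=m.

alarm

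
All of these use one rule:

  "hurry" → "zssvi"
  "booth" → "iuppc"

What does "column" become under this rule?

onvmpd

The output letters match the input read backwards, each shifted +1: hurry reversed is yrruh. The word is reversed, then every letter is shifted forward by 1.
Applying it to column: reverse → nmuloc; then shift: n+1=o, m+1=n, u+1=v, l+1=m, o+1=p, c+1=d.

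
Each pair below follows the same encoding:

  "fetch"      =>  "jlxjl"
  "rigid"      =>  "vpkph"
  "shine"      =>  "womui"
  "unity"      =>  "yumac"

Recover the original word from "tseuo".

plank

Shifts by position in fetch: pos 0: f→j (+4), pos 1: e→l (+7), pos 2: t→x (+4), pos 3: c→j (+7) — repeating every 2. A repeating key of period 2 is used — shifts +4, +7 over and over.
Undoing it on tseuo: t−4=p, s−7=l, e−4=a, u−7=n, o−4=k.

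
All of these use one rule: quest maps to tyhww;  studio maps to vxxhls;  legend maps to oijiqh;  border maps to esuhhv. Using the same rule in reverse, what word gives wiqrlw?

Shifts by position in quest: pos 0: q→t (+3), pos 1: u→y (+4), pos 2: e→h (+3), pos 3: s→w (+4) — repeating every 2. The shifts repeat in a cycle of length 2: positions 0,1,… shift by +3, +4, then the pattern repeats.
Undoing it on wiqrlw: w−3=t, i−4=e, q−3=n, r−4=n, l−3=i, w−4=s.

tennis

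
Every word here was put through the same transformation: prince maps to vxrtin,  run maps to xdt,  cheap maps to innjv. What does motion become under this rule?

The shift depends on letter class: consonant p→v is +6, but vowel i→r is +9. The rule splits by letter class: vowels +9, consonants +6.
For motion: m(cons)+6=s, o(vowel)+9=x, t(cons)+6=z, i(vowel)+9=r, o(vowel)+9=x, n(cons)+6=t.

sxzrxt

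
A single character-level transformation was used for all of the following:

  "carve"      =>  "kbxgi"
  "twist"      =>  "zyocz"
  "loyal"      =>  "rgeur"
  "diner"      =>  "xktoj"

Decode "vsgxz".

tramp

The word is reversed, then every letter is shifted forward by 6.
Undoing it on vsgxz: shift back: v−6=p, s−6=m, g−6=a, x−6=r, z−6=t → pmart; then reverse → tramp.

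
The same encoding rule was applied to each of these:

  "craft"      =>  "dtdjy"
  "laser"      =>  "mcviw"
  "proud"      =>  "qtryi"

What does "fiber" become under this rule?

gkeiw

Each letter shifts forward by (position + 1), i.e. 1, 2, 3, … — the shift grows by one for each successive letter.
Applying it to fiber: f+1=g, i+2=k, b+3=e, e+4=i, r+5=w.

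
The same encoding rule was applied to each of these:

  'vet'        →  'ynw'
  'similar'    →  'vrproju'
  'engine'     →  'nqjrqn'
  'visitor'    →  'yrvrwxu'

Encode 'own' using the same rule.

The shift depends on letter class: consonant v→y is +3, but vowel e→n is +9. The rule splits by letter class: vowels +9, consonants +3.
For own: o(vowel)+9=x, w(cons)+3=z, n(cons)+3=q.

xzq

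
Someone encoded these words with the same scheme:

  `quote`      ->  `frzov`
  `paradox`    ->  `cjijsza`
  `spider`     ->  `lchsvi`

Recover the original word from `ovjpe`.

teach

q(16)→f(5) and u(20)→r(17) fit y≡3x+9 (mod 26); the inverse of 3 mod 26 is 9. Each letter's alphabet position (a=0..z=25) is mapped through 3·x+9 mod 26 — an affine cipher.
Undoing it on ovjpe: o(14)→9·(14−9)≡19=t; v(21)→9·(21−9)≡4=e; j(9)→9·(9−9)≡0=a; p(15)→9·(15−9)≡2=c; e(4)→9·(4−9)≡7=h (all mod 26).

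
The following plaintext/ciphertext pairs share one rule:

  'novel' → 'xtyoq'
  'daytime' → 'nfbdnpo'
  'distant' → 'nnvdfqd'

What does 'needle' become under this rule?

Shifts by position in novel: pos 0: n→x (+10), pos 1: o→t (+5), pos 2: v→y (+3), pos 3: e→o (+10), pos 4: l→q (+5) — repeating every 3. The shifts repeat in a cycle of length 3: positions 0,1,… shift by +10, +5, +3, then the pattern repeats.
On needle: n+10=x, e+5=j, e+3=h, d+10=n, l+5=q, e+3=h.

xjhnqh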